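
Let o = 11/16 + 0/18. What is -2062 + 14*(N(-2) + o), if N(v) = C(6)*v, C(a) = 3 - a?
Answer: -15747/8 ≈ -1968.4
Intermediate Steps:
o = 11/16 (o = 11*(1/16) + 0*(1/18) = 11/16 + 0 = 11/16 ≈ 0.68750)
N(v) = -3*v (N(v) = (3 - 1*6)*v = (3 - 6)*v = -3*v)
-2062 + 14*(N(-2) + o) = -2062 + 14*(-3*(-2) + 11/16) = -2062 + 14*(6 + 11/16) = -2062 + 14*(107/16) = -2062 + 749/8 = -15747/8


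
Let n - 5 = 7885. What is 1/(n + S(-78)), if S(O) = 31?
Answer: 1/7921 ≈ 0.00012625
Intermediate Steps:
n = 7890 (n = 5 + 7885 = 7890)
1/(n + S(-78)) = 1/(7890 + 31) = 1/7921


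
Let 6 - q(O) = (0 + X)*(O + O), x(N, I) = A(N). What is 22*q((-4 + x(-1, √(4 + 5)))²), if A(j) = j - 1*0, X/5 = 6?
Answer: -32868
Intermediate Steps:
X = 30 (X = 5*6 = 30)
A(j) = j (A(j) = j + 0 = j)
x(N, I) = N
q(O) = 6 - 60*O (q(O) = 6 - (0 + 30)*(O + O) = 6 - 30*2*O = 6 - 60*O)
22*q((-4 + x(-1, √(4 + 5)))²) = 22*(6 - 60*(-4 - 1)²) = 22*(6 - 60*(-5)²) = 22*(6 - 60*25) = 22*(6 - 1500) = 22*(-1494) = -32868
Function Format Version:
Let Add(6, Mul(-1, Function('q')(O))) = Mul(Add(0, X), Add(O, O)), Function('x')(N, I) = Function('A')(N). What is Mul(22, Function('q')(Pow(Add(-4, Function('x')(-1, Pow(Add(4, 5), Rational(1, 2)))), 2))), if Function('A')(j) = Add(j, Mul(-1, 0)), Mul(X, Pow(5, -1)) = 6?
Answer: -32868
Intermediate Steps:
X = 30 (X = Mul(5, 6) = 30)
Function('A')(j) = j (Function('A')(j) = Add(j, 0) = j)
Function('x')(N, I) = N
Function('q')(O) = Add(6, Mul(-60, O)) (Function('q')(O) = Add(6, Mul(-1, Mul(Add(0, 30), Add(O, O)))) = Add(6, Mul(-1, Mul(30, Mul(2, O)))) = Add(6, Mul(-1, Mul(60, O))) = Add(6, Mul(-60, O)))
Mul(22, Function('q')(Pow(Add(-4, Function('x')(-1, Pow(Add(4, 5), Rational(1, 2)))), 2))) = Mul(22, Add(6, Mul(-60, Pow(Add(-4, -1), 2)))) = Mul(22, Add(6, Mul(-60, Pow(-5, 2)))) = Mul(22, Add(6, Mul(-60, 25))) = Mul(22, Add(6, -1500)) = Mul(22, -1494) = -32868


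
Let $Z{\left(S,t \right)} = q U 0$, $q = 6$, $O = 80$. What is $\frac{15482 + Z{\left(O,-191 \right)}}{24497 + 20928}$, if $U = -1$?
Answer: $\frac{15482}{45425} \approx 0.34083$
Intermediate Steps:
$Z{\left(S,t \right)} = 0$ ($Z{\left(S,t \right)} = 6 \left(-1\right) 0 = \left(-6\right) 0 = 0$)
$\frac{15482 + Z{\left(O,-191 \right)}}{24497 + 20928} = \frac{15482 + 0}{24497 + 20928} = \frac{15482}{45425}$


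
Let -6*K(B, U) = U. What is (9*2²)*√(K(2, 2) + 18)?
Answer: 12*√159 ≈ 151.31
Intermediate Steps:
K(B, U) = -U/6
(9*2²)*√(K(2, 2) + 18) = (9*2²)*√(-⅙*2 + 18) = (9*4)*√(-⅓ + 18) = 36*√(53/3) = 36*(√159/3) = 12*√159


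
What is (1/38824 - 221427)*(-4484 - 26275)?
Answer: 264425336931873/38824 ≈ 6.8109e+9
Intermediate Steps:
(1/38824 - 221427)*(-4484 - 26275) = (1/38824 - 221427)*(-30759) = -8596681847/38824*(-30759) = 264425336931873/38824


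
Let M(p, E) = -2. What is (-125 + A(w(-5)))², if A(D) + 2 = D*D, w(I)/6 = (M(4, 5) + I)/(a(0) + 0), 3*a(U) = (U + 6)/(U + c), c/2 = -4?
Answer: 789441409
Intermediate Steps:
c = -8 (c = 2*(-4) = -8)
a(U) = (6 + U)/(3*(-8 + U)) (a(U) = ((U + 6)/(U - 8))/3 = ((6 + U)/(-8 + U))/3 = (6 + U)/(3*(-8 + U)))
w(I) = 48 - 24*I (w(I) = 6*((-2 + I)/((6 + 0)/(3*(-8 + 0)) + 0)) = 6*((-2 + I)/((⅓)*6/(-8) + 0)) = 6*((-2 + I)/((⅓)*(-⅛)*6 + 0)) = 6*((-2 + I)/(-¼ + 0)) = 6*((-2 + I)/(-¼)) = 6*((-2 + I)*(-4)) = 6*(8 - 4*I) = 48 - 24*I)
A(D) = -2 + D² (A(D) = -2 + D*D = -2 + D²)
(-125 + A(w(-5)))² = (-125 + (-2 + (48 - 24*(-5))²))² = (-125 + (-2 + (48 + 120)²))² = (-125 + (-2 + 168²))² = (-125 + (-2 + 28224))² = (-125 + 28222)² = 28097² = 789441409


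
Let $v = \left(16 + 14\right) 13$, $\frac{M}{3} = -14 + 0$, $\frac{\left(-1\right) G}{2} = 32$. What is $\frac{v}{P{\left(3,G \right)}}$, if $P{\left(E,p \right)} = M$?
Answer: $- \frac{65}{7} \approx -9.2857$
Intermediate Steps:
$G = -64$ ($G = \left(-2\right) 32 = -64$)
$M = -42$ ($M = 3 \left(-14 + 0\right) = 3 \left(-14\right) = -42$)
$v = 390$ ($v = 30 \cdot 13 = 390$)
$P{\left(E,p \right)} = -42$
$\frac{v}{P{\left(3,G \right)}} = \frac{390}{-42} = 390 \left(- \frac{1}{42}\right) = - \frac{65}{7}$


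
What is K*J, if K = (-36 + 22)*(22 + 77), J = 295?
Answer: -408870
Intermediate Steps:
K = -1386 (K = -14*99 = -1386)
K*J = -1386*295 = -408870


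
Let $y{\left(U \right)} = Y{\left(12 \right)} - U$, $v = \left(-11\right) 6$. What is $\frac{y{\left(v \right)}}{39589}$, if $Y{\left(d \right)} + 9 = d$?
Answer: $\frac{69}{39589} \approx 0.0017429$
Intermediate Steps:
$v = -66$
$Y{\left(d \right)} = -9 + d$
$y{\left(U \right)} = 3 - U$ ($y{\left(U \right)} = \left(-9 + 12\right) - U = 3 - U$)
$\frac{y{\left(v \right)}}{39589} = \frac{3 - -66}{39589} = \left(3 + 66\right) \frac{1}{39589} = 69 \cdot \frac{1}{39589} = \frac{69}{39589}$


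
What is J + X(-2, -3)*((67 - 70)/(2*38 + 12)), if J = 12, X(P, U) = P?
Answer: 531/44 ≈ 12.068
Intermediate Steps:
J + X(-2, -3)*((67 - 70)/(2*38 + 12)) = 12 - 2*(67 - 70)/(2*38 + 12) = 12 - (-6)/(76 + 12) = 12 - (-6)/88 = 12 - 2*(-3/88) = 12 + 3/44 = 531/44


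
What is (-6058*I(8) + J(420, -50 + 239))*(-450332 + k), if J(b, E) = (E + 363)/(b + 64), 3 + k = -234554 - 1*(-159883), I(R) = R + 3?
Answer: 4233154878360/121 ≈ 3.4985e+10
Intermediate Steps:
I(R) = 3 + R
k = -74674 (k = -3 + (-234554 - 1*(-159883)) = -3 + (-234554 + 159883) = -3 - 74671 = -74674)
J(b, E) = (363 + E)/(64 + b)
(-6058*I(8) + J(420, -50 + 239))*(-450332 + k) = (-6058*(3 + 8) + (363 + (-50 + 239))/(64 + 420))*(-450332 - 74674) = (-6058*11 + (363 + 189)/484)*(-525006) = (-66638 + (1/484)*552)*(-525006) = (-66638 + 138/121)*(-525006) = -8063060/121*(-525006) = 4233154878360/121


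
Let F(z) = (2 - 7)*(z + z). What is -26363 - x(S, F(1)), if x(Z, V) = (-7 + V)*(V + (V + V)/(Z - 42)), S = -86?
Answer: -848971/32 ≈ -26530.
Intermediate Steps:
F(z) = -10*z
x(Z, V) = (-7 + V)*(V + 2*V/(-42 + Z)) (x(Z, V) = (-7 + V)*(V + (2*V)/(-42 + Z)) = (-7 + V)*(V + 2*V/(-42 + Z)))
-26363 - x(S, F(1)) = -26363 - (-10*1)*(280 - (-400) - 7*(-86) - 10*1*(-86))/(-42 - 86) = -26363 - (-10)*(280 - 40*(-10) + 602 - 10*(-86))/(-128) = -26363 - (-10)*(-1)*(280 + 400 + 602 + 860)/128 = -26363 - (-10)*(-1)*2142/128 = -26363 - 1*5355/32 = -26363 - 5355/32 = -848971/32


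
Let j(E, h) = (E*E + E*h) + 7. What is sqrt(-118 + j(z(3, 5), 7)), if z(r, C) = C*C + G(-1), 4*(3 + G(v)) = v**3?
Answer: sqrt(8229)/4 ≈ 22.678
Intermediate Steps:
G(v) = -3 + v**3/4
z(r, C) = -13/4 + C**2 (z(r, C) = C*C + (-3 + (1/4)*(-1)**3) = C**2 + (-3 + (1/4)*(-1)) = C**2 + (-3 - 1/4) = C**2 - 13/4 = -13/4 + C**2)
j(E, h) = 7 + E**2 + E*h (j(E, h) = (E**2 + E*h) + 7 = 7 + E**2 + E*h)
sqrt(-118 + j(z(3, 5), 7)) = sqrt(-118 + (7 + (-13/4 + 5**2)**2 + (-13/4 + 5**2)*7)) = sqrt(-118 + (7 + (-13/4 + 25)**2 + (-13/4 + 25)*7)) = sqrt(-118 + (7 + (87/4)**2 + (87/4)*7)) = sqrt(-118 + (7 + 7569/16 + 609/4)) = sqrt(-118 + 10117/16) = sqrt(8229/16) = sqrt(8229)/4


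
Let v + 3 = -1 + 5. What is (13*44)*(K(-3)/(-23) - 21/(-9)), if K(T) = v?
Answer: 90376/69 ≈ 1309.8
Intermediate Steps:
v = 1 (v = -3 + (-1 + 5) = -3 + 4 = 1)
K(T) = 1
(13*44)*(K(-3)/(-23) - 21/(-9)) = (13*44)*(1/(-23) - 21/(-9)) = 572*(1*(-1/23) - 21*(-⅑)) = 572*(-1/23 + 7/3) = 572*(158/69) = 90376/69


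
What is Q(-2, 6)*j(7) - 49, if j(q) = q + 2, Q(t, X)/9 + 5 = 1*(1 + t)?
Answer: -535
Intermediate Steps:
Q(t, X) = -36 + 9*t (Q(t, X) = -45 + 9*(1*(1 + t)) = -45 + 9*(1 + t) = -45 + (9 + 9*t) = -36 + 9*t)
j(q) = 2 + q
Q(-2, 6)*j(7) - 49 = (-36 + 9*(-2))*(2 + 7) - 49 = (-36 - 18)*9 - 49 = -54*9 - 49 = -486 - 49 = -535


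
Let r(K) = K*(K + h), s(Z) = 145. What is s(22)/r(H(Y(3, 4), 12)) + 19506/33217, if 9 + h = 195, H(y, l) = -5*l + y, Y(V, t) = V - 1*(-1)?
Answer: 27437443/48363952 ≈ 0.56731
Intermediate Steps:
Y(V, t) = 1 + V (Y(V, t) = V + 1 = 1 + V)
H(y, l) = y - 5*l
h = 186 (h = -9 + 195 = 186)
r(K) = K*(186 + K) (r(K) = K*(K + 186) = K*(186 + K))
s(22)/r(H(Y(3, 4), 12)) + 19506/33217 = 145/((((1 + 3) - 5*12)*(186 + ((1 + 3) - 5*12)))) + 19506/33217 = 145/(((4 - 60)*(186 + (4 - 60)))) + 19506*(1/33217) = 145/((-56*(186 - 56))) + 19506/33217 = 145/((-56*130)) + 19506/33217 = 145/(-7280) + 19506/33217 = 145*(-1/7280) + 19506/33217 = -29/1456 + 19506/33217 = 27437443/48363952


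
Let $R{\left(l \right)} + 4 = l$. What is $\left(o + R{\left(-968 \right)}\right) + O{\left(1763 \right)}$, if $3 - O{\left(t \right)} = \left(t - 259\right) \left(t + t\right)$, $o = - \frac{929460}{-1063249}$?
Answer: $- \frac{5639549383717}{1063249} \approx -5.3041 \cdot 10^{6}$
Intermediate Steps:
$R{\left(l \right)} = -4 + l$
$o = \frac{929460}{1063249}$ ($o = \left(-929460\right) \left(- \frac{1}{1063249}\right) = \frac{929460}{1063249} \approx 0.87417$)
$O{\left(t \right)} = 3 - 2 t \left(-259 + t\right)$ ($O{\left(t \right)} = 3 - \left(t - 259\right) \left(t + t\right) = 3 - \left(-259 + t\right) 2 t = 3 - 2 t \left(-259 + t\right)$)
$\left(o + R{\left(-968 \right)}\right) + O{\left(1763 \right)} = \left(\frac{929460}{1063249} - 972\right) + \left(3 - 2 \cdot 1763^{2} + 518 \cdot 1763\right) = \left(\frac{929460}{1063249} - 972\right) + \left(3 - 6216338 + 913234\right) = - \frac{1032548568}{1063249} + \left(3 - 6216338 + 913234\right) = - \frac{1032548568}{1063249} - 5303101 = - \frac{5639549383717}{1063249}$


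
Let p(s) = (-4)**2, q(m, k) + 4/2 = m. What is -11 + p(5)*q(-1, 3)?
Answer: -59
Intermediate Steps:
q(m, k) = -2 + m
p(s) = 16
-11 + p(5)*q(-1, 3) = -11 + 16*(-2 - 1) = -11 + 16*(-3) = -11 - 48 = -59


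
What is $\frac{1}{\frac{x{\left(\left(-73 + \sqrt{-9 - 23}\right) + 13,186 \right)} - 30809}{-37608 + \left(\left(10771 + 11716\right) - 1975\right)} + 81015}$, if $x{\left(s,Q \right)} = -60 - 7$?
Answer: $\frac{4274}{346265829} \approx 1.2343 \cdot 10^{-5}$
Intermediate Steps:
$x{\left(s,Q \right)} = -67$ ($x{\left(s,Q \right)} = -60 + \left(-33 + 26\right) = -60 - 7 = -67$)
$\frac{1}{\frac{x{\left(\left(-73 + \sqrt{-9 - 23}\right) + 13,186 \right)} - 30809}{-37608 + \left(\left(10771 + 11716\right) - 1975\right)} + 81015} = \frac{1}{\frac{-67 - 30809}{-37608 + \left(\left(10771 + 11716\right) - 1975\right)} + 81015} = \frac{1}{- \frac{30876}{-37608 + \left(22487 - 1975\right)} + 81015} = \frac{1}{- \frac{30876}{-37608 + 20512} + 81015} = \frac{1}{- \frac{30876}{-17096} + 81015} = \frac{1}{\left(-30876\right) \left(- \frac{1}{17096}\right) + 81015} = \frac{1}{\frac{7719}{4274} + 81015} = \frac{1}{\frac{346265829}{4274}} = \frac{4274}{346265829}$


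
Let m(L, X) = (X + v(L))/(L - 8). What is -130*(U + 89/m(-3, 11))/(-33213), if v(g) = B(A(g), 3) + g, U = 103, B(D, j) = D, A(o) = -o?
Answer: 1820/33213 ≈ 0.054798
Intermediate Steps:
v(g) = 0 (v(g) = -g + g = 0)
m(L, X) = X/(-8 + L) (m(L, X) = (X + 0)/(L - 8) = X/(-8 + L))
-130*(U + 89/m(-3, 11))/(-33213) = -130*(103 + 89/((11/(-8 - 3))))/(-33213) = -130*(103 + 89/((11/(-11))))*(-1/33213) = -130*(103 + 89/((11*(-1/11))))*(-1/33213) = -130*(103 + 89/(-1))*(-1/33213) = -130*(103 + 89*(-1))*(-1/33213) = -130*(103 - 89)*(-1/33213) = -130*14*(-1/33213) = -1820*(-1/33213) = 1820/33213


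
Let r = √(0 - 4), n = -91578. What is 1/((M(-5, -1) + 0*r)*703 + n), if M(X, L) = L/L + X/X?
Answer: -1/90172 ≈ -1.1090e-5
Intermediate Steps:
M(X, L) = 2 (M(X, L) = 1 + 1 = 2)
r = 2*I (r = √(-4) = 2*I ≈ 2.0*I)
1/((M(-5, -1) + 0*r)*703 + n) = 1/((2 + 0*(2*I))*703 - 91578) = 1/((2 + 0)*703 - 91578) = 1/(2*703 - 91578) = 1/(1406 - 91578) = 1/(-90172) = -1/90172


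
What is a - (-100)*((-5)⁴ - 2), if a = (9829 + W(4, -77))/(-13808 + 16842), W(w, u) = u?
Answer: 94513976/1517 ≈ 62303.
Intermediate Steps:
a = 4876/1517 (a = (9829 - 77)/(-13808 + 16842) = 9752/3034 = 9752*(1/3034) = 4876/1517 ≈ 3.2142)
a - (-100)*((-5)⁴ - 2) = 4876/1517 - (-100)*((-5)⁴ - 2) = 4876/1517 - (-100)*(625 - 2) = 4876/1517 - (-100)*623 = 4876/1517 - 1*(-62300) = 4876/1517 + 62300 = 94513976/1517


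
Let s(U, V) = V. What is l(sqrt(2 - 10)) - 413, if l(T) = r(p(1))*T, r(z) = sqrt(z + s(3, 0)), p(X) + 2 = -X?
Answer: -413 - 2*sqrt(6) ≈ -417.90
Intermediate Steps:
p(X) = -2 - X
r(z) = sqrt(z) (r(z) = sqrt(z + 0) = sqrt(z))
l(T) = I*T*sqrt(3) (l(T) = sqrt(-2 - 1*1)*T = sqrt(-2 - 1)*T = sqrt(-3)*T = (I*sqrt(3))*T = I*T*sqrt(3))
l(sqrt(2 - 10)) - 413 = I*sqrt(2 - 10)*sqrt(3) - 413 = I*sqrt(-8)*sqrt(3) - 413 = I*(2*I*sqrt(2))*sqrt(3) - 413 = -2*sqrt(6) - 413 = -413 - 2*sqrt(6)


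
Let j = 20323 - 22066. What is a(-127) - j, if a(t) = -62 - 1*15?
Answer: 1666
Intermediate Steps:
a(t) = -77 (a(t) = -62 - 15 = -77)
j = -1743
a(-127) - j = -77 - 1*(-1743) = -77 + 1743 = 1666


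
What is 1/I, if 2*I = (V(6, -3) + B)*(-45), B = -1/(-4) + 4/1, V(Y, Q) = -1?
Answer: -8/585 ≈ -0.013675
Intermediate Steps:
B = 17/4 (B = -1*(-1/4) + 4*1 = 1/4 + 4 = 17/4 ≈ 4.2500)
I = -585/8 (I = ((-1 + 17/4)*(-45))/2 = ((13/4)*(-45))/2 = (1/2)*(-585/4) = -585/8 ≈ -73.125)
1/I = 1/(-585/8) = -8/585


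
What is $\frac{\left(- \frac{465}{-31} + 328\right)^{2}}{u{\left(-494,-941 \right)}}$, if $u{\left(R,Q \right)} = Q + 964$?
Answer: $\frac{117649}{23} \approx 5115.2$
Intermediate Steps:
$u{\left(R,Q \right)} = 964 + Q$
$\frac{\left(- \frac{465}{-31} + 328\right)^{2}}{u{\left(-494,-941 \right)}} = \frac{\left(- \frac{465}{-31} + 328\right)^{2}}{964 - 941} = \frac{\left(\left(-465\right) \left(- \frac{1}{31}\right) + 328\right)^{2}}{23} = \left(15 + 328\right)^{2} \cdot \frac{1}{23} = 343^{2} \cdot \frac{1}{23} = 117649 \cdot \frac{1}{23} = \frac{117649}{23}$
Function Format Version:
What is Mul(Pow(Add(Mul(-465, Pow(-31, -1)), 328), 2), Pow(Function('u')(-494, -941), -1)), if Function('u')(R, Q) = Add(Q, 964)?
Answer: Rational(117649, 23) ≈ 5115.2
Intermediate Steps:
Function('u')(R, Q) = Add(964, Q)
Mul(Pow(Add(Mul(-465, Pow(-31, -1)), 328), 2), Pow(Function('u')(-494, -941), -1)) = Mul(Pow(Add(Mul(-465, Pow(-31, -1)), 328), 2), Pow(Add(964, -941), -1)) = Mul(Pow(Add(Mul(-465, Rational(-1, 31)), 328), 2), Pow(23, -1)) = Mul(Pow(Add(15, 328), 2), Rational(1, 23)) = Mul(Pow(343, 2), Rational(1, 23)) = Mul(117649, Rational(1, 23)) = Rational(117649, 23)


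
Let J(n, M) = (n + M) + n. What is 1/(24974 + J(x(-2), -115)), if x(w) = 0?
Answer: 1/24859 ≈ 4.0227e-5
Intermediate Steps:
J(n, M) = M + 2*n (J(n, M) = (M + n) + n = M + 2*n)
1/(24974 + J(x(-2), -115)) = 1/(24974 + (-115 + 2*0)) = 1/(24974 + (-115 + 0)) = 1/(24974 - 115) = 1/24859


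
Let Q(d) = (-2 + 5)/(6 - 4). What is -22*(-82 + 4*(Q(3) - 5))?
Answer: 2112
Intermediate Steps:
Q(d) = 3/2
-22*(-82 + 4*(Q(3) - 5)) = -22*(-82 + 4*(3/2 - 5)) = -22*(-82 + 4*(-7/2)) = -22*(-82 - 14) = -22*(-96) = 2112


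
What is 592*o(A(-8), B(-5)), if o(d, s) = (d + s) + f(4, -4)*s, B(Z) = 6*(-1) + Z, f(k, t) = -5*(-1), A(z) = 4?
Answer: -36704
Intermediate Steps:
f(k, t) = 5
B(Z) = -6 + Z
o(d, s) = d + 6*s (o(d, s) = (d + s) + 5*s = d + 6*s)
592*o(A(-8), B(-5)) = 592*(4 + 6*(-6 - 5)) = 592*(4 + 6*(-11)) = 592*(4 - 66) = 592*(-62) = -36704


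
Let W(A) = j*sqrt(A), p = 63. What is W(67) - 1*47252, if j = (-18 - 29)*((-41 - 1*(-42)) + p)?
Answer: -47252 - 3008*sqrt(67) ≈ -71874.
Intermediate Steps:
j = -3008 (j = (-18 - 29)*((-41 - 1*(-42)) + 63) = -47*((-41 + 42) + 63) = -47*(1 + 63) = -47*64 = -3008)
W(A) = -3008*sqrt(A)
W(67) - 1*47252 = -3008*sqrt(67) - 1*47252 = -3008*sqrt(67) - 47252 = -47252 - 3008*sqrt(67)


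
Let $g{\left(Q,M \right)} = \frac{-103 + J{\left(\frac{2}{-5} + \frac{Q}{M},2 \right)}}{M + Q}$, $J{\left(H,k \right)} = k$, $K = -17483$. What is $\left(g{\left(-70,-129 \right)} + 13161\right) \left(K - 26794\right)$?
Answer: $- \frac{115967661780}{199} \approx -5.8275 \cdot 10^{8}$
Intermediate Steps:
$g{\left(Q,M \right)} = - \frac{101}{M + Q}$ ($g{\left(Q,M \right)} = \frac{-103 + 2}{M + Q} = - \frac{101}{M + Q}$)
$\left(g{\left(-70,-129 \right)} + 13161\right) \left(K - 26794\right) = \left(- \frac{101}{-129 - 70} + 13161\right) \left(-17483 - 26794\right) = \left(- \frac{101}{-199} + 13161\right) \left(-44277\right) = \left(\left(-101\right) \left(- \frac{1}{199}\right) + 13161\right) \left(-44277\right) = \left(\frac{101}{199} + 13161\right) \left(-44277\right) = \frac{2619140}{199} \left(-44277\right) = - \frac{115967661780}{199}$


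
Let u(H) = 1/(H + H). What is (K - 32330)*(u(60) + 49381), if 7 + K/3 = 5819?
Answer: -44128844287/60 ≈ -7.3548e+8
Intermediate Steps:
K = 17436 (K = -21 + 3*5819 = -21 + 17457 = 17436)
u(H) = 1/(2*H)
(K - 32330)*(u(60) + 49381) = (17436 - 32330)*((½)/60 + 49381) = -14894*((½)*(1/60) + 49381) = -14894*(1/120 + 49381) = -14894*5925721/120 = -44128844287/60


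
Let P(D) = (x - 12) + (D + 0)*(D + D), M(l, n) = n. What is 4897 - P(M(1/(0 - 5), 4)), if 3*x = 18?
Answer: 4871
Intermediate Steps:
x = 6 (x = (⅓)*18 = 6)
P(D) = -6 + 2*D² (P(D) = (6 - 12) + (D + 0)*(D + D) = -6 + D*(2*D) = -6 + 2*D²)
4897 - P(M(1/(0 - 5), 4)) = 4897 - (-6 + 2*4²) = 4897 - (-6 + 2*16) = 4897 - (-6 + 32) = 4897 - 1*26 = 4897 - 26 = 4871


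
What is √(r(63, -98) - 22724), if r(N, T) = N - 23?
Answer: 2*I*√5671 ≈ 150.61*I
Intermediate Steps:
r(N, T) = -23 + N
√(r(63, -98) - 22724) = √((-23 + 63) - 22724) = √(40 - 22724) = √(-22684) = 2*I*√5671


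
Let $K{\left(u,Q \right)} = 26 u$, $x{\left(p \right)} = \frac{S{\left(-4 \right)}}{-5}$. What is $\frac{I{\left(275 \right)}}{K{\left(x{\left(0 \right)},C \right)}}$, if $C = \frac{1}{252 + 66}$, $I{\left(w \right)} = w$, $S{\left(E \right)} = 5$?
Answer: $- \frac{275}{26} \approx -10.577$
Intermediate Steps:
$C = \frac{1}{318} \approx 0.0031447$
$x{\left(p \right)} = -1$ ($x{\left(p \right)} = \frac{5}{-5} = 5 \left(- \frac{1}{5}\right) = -1$)
$\frac{I{\left(275 \right)}}{K{\left(x{\left(0 \right)},C \right)}} = \frac{275}{26 \left(-1\right)} = \frac{275}{-26} = 275 \left(- \frac{1}{26}\right) = - \frac{275}{26}$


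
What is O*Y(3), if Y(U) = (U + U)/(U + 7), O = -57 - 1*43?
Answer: -60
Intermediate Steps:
O = -100 (O = -57 - 43 = -100)
Y(U) = 2*U/(7 + U) (Y(U) = (2*U)/(7 + U) = 2*U/(7 + U))
O*Y(3) = -200*3/(7 + 3) = -200*3/10 = -100*3/5 = -60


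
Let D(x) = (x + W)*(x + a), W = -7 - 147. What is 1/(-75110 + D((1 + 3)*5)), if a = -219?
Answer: -1/48444 ≈ -2.0642e-5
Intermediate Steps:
W = -154
D(x) = (-219 + x)*(-154 + x) (D(x) = (x - 154)*(x - 219) = (-154 + x)*(-219 + x) = (-219 + x)*(-154 + x))
1/(-75110 + D((1 + 3)*5)) = 1/(-75110 + (33726 + ((1 + 3)*5)² - 373*(1 + 3)*5)) = 1/(-75110 + (33726 + (4*5)² - 1492*5)) = 1/(-75110 + (33726 + 20² - 373*20)) = 1/(-75110 + (33726 + 400 - 7460)) = 1/(-75110 + 26666) = 1/(-48444) = -1/48444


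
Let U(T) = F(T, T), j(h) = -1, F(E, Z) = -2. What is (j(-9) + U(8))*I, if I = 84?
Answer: -252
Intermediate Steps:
U(T) = -2
(j(-9) + U(8))*I = (-1 - 2)*84 = -3*84 = -252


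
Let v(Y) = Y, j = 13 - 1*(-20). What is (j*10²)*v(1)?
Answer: 3300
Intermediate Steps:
j = 33 (j = 13 + 20 = 33)
(j*10²)*v(1) = (33*10²)*1 = (33*100)*1 = 3300*1 = 3300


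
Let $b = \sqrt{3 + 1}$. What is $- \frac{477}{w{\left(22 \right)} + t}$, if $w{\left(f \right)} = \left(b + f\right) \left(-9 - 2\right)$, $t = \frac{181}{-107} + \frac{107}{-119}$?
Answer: $\frac{2024547}{1131500} \approx 1.7893$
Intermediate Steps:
$t = - \frac{32988}{12733}$ ($t = 181 \left(- \frac{1}{107}\right) + 107 \left(- \frac{1}{119}\right) = - \frac{181}{107} - \frac{107}{119} = - \frac{32988}{12733} \approx -2.5907$)
$b = 2$ ($b = \sqrt{4} = 2$)
$w{\left(f \right)} = -22 - 11 f$ ($w{\left(f \right)} = \left(2 + f\right) \left(-9 - 2\right) = \left(2 + f\right) \left(-11\right) = -22 - 11 f$)
$- \frac{477}{w{\left(22 \right)} + t} = - \frac{477}{\left(-22 - 242\right) - \frac{32988}{12733}} = - \frac{477}{-264 - \frac{32988}{12733}} = - \frac{477}{- \frac{3394500}{12733}} = \left(-477\right) \left(- \frac{12733}{3394500}\right) = \frac{2024547}{1131500}$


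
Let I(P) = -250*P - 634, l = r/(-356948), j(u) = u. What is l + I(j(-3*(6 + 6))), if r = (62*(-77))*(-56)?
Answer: 746489906/89237 ≈ 8365.3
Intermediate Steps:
r = 267344 (r = -4774*(-56) = 267344)
l = -66836/89237 (l = 267344/(-356948) = 267344*(-1/356948) = -66836/89237 ≈ -0.74897)
I(P) = -634 - 250*P
l + I(j(-3*(6 + 6))) = -66836/89237 + (-634 - (-750)*(6 + 6)) = -66836/89237 + (-634 - (-750)*12) = -66836/89237 + (-634 - 250*(-36)) = -66836/89237 + (-634 + 9000) = -66836/89237 + 8366 = 746489906/89237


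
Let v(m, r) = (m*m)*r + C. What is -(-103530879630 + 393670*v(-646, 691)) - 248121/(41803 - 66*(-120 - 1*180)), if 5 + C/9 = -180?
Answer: -6986803016560861141/61603 ≈ -1.1342e+14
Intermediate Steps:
C = -1665 (C = -45 + 9*(-180) = -45 - 1620 = -1665)
v(m, r) = -1665 + r*m² (v(m, r) = (m*m)*r - 1665 = m²*r - 1665 = r*m² - 1665 = -1665 + r*m²)
-(-103530879630 + 393670*v(-646, 691)) - 248121/(41803 - 66*(-120 - 1*180)) = -(-104186340180 + 113520789696520) - 248121/(41803 - 66*(-120 - 1*180)) = -(-104186340180 + 113520789696520) - 248121/(41803 - 66*(-120 - 180)) = -393670/(1/((-1665 + 288365356) - 262989)) - 248121/(41803 - 66*(-300)) = -393670/(1/(288363691 - 262989)) - 248121/(41803 + 19800) = -393670/(1/288100702) - 248121/61603 = -393670/1/288100702 - 248121*1/61603 = -393670*288100702 - 248121/61603 = -113416603356340 - 248121/61603 = -6986803016560861141/61603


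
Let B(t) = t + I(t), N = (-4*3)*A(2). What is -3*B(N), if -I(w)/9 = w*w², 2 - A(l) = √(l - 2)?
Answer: -373176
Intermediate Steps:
A(l) = 2 - √(-2 + l) (A(l) = 2 - √(l - 2) = 2 - √(-2 + l))
I(w) = -9*w³ (I(w) = -9*w*w² = -9*w³)
N = -24 (N = (-4*3)*(2 - √(-2 + 2)) = -12*(2 - √0) = -12*(2 - 1*0) = -12*(2 + 0) = -12*2 = -24)
B(t) = t - 9*t³
-3*B(N) = -3*(-24 - 9*(-24)³) = -3*(-24 - 9*(-13824)) = -3*(-24 + 124416) = -3*124392 = -373176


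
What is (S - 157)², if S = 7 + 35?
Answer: 13225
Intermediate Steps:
S = 42
(S - 157)² = (42 - 157)² = (-115)² = 13225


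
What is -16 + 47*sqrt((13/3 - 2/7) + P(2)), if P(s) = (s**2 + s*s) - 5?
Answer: -16 + 94*sqrt(777)/21 ≈ 108.77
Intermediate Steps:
P(s) = -5 + 2*s**2 (P(s) = (s**2 + s**2) - 5 = 2*s**2 - 5 = -5 + 2*s**2)
-16 + 47*sqrt((13/3 - 2/7) + P(2)) = -16 + 47*sqrt((13/3 - 2/7) + (-5 + 2*2**2)) = -16 + 47*sqrt((13*(1/3) - 2*1/7) + (-5 + 2*4)) = -16 + 47*sqrt((13/3 - 2/7) + (-5 + 8)) = -16 + 47*sqrt(85/21 + 3) = -16 + 47*sqrt(148/21) = -16 + 47*(2*sqrt(777)/21) = -16 + 94*sqrt(777)/21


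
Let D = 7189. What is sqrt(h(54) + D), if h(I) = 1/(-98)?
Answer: sqrt(1409042)/14 ≈ 84.788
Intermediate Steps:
h(I) = -1/98
sqrt(h(54) + D) = sqrt(-1/98 + 7189) = sqrt(704521/98) = sqrt(1409042)/14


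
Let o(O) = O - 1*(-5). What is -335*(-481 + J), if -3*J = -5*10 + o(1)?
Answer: 468665/3 ≈ 1.5622e+5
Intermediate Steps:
o(O) = 5 + O (o(O) = O + 5 = 5 + O)
J = 44/3 (J = -(-5*10 + (5 + 1))/3 = -(-50 + 6)/3 = -⅓*(-44) = 44/3 ≈ 14.667)
-335*(-481 + J) = -335*(-481 + 44/3) = -335*(-1399/3) = 468665/3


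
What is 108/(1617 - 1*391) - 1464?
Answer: -897378/613 ≈ -1463.9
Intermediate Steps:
108/(1617 - 1*391) - 1464 = 108/(1617 - 391) - 1464 = 108/1226 - 1464 = 108*(1/1226) - 1464 = 54/613 - 1464 = -897378/613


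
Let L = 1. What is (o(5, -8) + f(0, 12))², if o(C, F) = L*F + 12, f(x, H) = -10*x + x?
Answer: 16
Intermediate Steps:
f(x, H) = -9*x
o(C, F) = 12 + F (o(C, F) = 1*F + 12 = F + 12 = 12 + F)
(o(5, -8) + f(0, 12))² = ((12 - 8) - 9*0)² = (4 + 0)² = 4² = 16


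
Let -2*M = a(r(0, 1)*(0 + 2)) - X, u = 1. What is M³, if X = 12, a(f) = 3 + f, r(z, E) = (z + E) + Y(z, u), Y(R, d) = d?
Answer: 125/8 ≈ 15.625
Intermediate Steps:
r(z, E) = 1 + E + z (r(z, E) = (z + E) + 1 = (E + z) + 1 = 1 + E + z)
M = 5/2 (M = -((3 + (1 + 1 + 0)*(0 + 2)) - 1*12)/2 = -((3 + 2*2) - 12)/2 = -((3 + 4) - 12)/2 = -(7 - 12)/2 = -½*(-5) = 5/2 ≈ 2.5000)
M³ = (5/2)³ = 125/8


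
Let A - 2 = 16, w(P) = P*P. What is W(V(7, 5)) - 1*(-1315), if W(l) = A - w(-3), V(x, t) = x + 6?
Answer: 1324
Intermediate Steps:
w(P) = P**2
A = 18 (A = 2 + 16 = 18)
V(x, t) = 6 + x
W(l) = 9 (W(l) = 18 - 1*(-3)**2 = 18 - 1*9 = 18 - 9 = 9)
W(V(7, 5)) - 1*(-1315) = 9 - 1*(-1315) = 9 + 1315 = 1324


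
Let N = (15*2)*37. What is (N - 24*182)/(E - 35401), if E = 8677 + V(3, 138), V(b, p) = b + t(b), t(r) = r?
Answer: 543/4453 ≈ 0.12194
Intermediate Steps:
V(b, p) = 2*b (V(b, p) = b + b = 2*b)
N = 1110 (N = 30*37 = 1110)
E = 8683 (E = 8677 + 2*3 = 8677 + 6 = 8683)
(N - 24*182)/(E - 35401) = (1110 - 24*182)/(8683 - 35401) = (1110 - 4368)/(-26718) = -3258*(-1/26718) = 543/4453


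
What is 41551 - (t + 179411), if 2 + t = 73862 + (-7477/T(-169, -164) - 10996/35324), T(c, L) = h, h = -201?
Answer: -375875040158/1775031 ≈ -2.1176e+5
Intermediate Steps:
T(c, L) = -201
t = 131169266498/1775031 (t = -2 + (73862 + (-7477/(-201) - 10996/35324)) = -2 + (73862 + (-7477*(-1/201) - 10996*1/35324)) = -2 + (73862 + (7477/201 - 2749/8831)) = -2 + (73862 + 65476838/1775031) = -2 + 131172816560/1775031 = 131169266498/1775031 ≈ 73897.)
41551 - (t + 179411) = 41551 - (131169266498/1775031 + 179411) = 41551 - 1*449629353239/1775031 = 41551 - 449629353239/1775031 = -375875040158/1775031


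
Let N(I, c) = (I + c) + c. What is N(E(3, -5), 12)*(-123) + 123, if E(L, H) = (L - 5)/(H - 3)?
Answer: -11439/4 ≈ -2859.8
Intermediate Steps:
E(L, H) = (-5 + L)/(-3 + H)
N(I, c) = I + 2*c
N(E(3, -5), 12)*(-123) + 123 = ((-5 + 3)/(-3 - 5) + 2*12)*(-123) + 123 = (-2/(-8) + 24)*(-123) + 123 = (-⅛*(-2) + 24)*(-123) + 123 = (¼ + 24)*(-123) + 123 = (97/4)*(-123) + 123 = -11931/4 + 123 = -11439/4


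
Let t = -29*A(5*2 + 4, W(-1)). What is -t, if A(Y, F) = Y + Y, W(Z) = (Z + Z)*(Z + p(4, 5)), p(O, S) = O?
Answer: 812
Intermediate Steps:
W(Z) = 2*Z*(4 + Z) (W(Z) = (Z + Z)*(Z + 4) = (2*Z)*(4 + Z) = 2*Z*(4 + Z))
A(Y, F) = 2*Y
t = -812 (t = -58*(5*2 + 4) = -58*(10 + 4) = -58*14 = -29*28 = -812)
-t = -1*(-812) = 812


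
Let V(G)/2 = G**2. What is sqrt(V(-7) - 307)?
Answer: I*sqrt(209) ≈ 14.457*I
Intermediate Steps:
V(G) = 2*G**2
sqrt(V(-7) - 307) = sqrt(2*(-7)**2 - 307) = sqrt(2*49 - 307) = sqrt(98 - 307) = sqrt(-209) = I*sqrt(209)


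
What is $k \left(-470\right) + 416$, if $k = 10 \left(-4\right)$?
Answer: $19216$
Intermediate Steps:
$k = -40$
$k \left(-470\right) + 416 = \left(-40\right) \left(-470\right) + 416 = 18800 + 416 = 19216$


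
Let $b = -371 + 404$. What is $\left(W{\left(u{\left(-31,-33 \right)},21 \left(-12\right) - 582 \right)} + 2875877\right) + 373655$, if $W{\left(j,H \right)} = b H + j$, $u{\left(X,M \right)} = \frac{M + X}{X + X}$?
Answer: $\frac{99882342}{31} \approx 3.222 \cdot 10^{6}$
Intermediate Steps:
$b = 33$
$u{\left(X,M \right)} = \frac{M + X}{2 X}$
$W{\left(j,H \right)} = j + 33 H$ ($W{\left(j,H \right)} = 33 H + j = j + 33 H$)
$\left(W{\left(u{\left(-31,-33 \right)},21 \left(-12\right) - 582 \right)} + 2875877\right) + 373655 = \left(\left(\frac{-33 - 31}{2 \left(-31\right)} + 33 \left(21 \left(-12\right) - 582\right)\right) + 2875877\right) + 373655 = \left(\left(\frac{1}{2} \left(- \frac{1}{31}\right) \left(-64\right) + 33 \left(-252 - 582\right)\right) + 2875877\right) + 373655 = \left(\left(\frac{32}{31} + 33 \left(-834\right)\right) + 2875877\right) + 373655 = \left(\left(\frac{32}{31} - 27522\right) + 2875877\right) + 373655 = \left(- \frac{853150}{31} + 2875877\right) + 373655 = \frac{88299037}{31} + 373655 = \frac{99882342}{31}$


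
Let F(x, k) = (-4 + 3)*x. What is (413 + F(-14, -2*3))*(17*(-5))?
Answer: -36295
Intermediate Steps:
F(x, k) = -x
(413 + F(-14, -2*3))*(17*(-5)) = (413 - 1*(-14))*(17*(-5)) = (413 + 14)*(-85) = 427*(-85) = -36295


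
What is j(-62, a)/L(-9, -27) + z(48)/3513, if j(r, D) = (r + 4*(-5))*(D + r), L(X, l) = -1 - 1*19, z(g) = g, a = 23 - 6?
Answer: -432067/2342 ≈ -184.49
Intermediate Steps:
a = 17
L(X, l) = -20 (L(X, l) = -1 - 19 = -20)
j(r, D) = (-20 + r)*(D + r) (j(r, D) = (r - 20)*(D + r) = (-20 + r)*(D + r))
j(-62, a)/L(-9, -27) + z(48)/3513 = ((-62)² - 20*17 - 20*(-62) + 17*(-62))/(-20) + 48/3513 = (3844 - 340 + 1240 - 1054)*(-1/20) + 48*(1/3513) = 3690*(-1/20) + 16/1171 = -369/2 + 16/1171 = -432067/2342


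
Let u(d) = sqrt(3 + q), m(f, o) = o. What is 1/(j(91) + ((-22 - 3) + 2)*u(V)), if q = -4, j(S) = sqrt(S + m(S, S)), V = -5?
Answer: 1/(sqrt(182) - 23*I) ≈ 0.018974 + 0.032349*I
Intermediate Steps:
j(S) = sqrt(2)*sqrt(S) (j(S) = sqrt(S + S) = sqrt(2*S) = sqrt(2)*sqrt(S))
u(d) = I (u(d) = sqrt(3 - 4) = sqrt(-1) = I)
1/(j(91) + ((-22 - 3) + 2)*u(V)) = 1/(sqrt(2)*sqrt(91) + ((-22 - 3) + 2)*I) = 1/(sqrt(182) + (-25 + 2)*I) = 1/(sqrt(182) - 23*I)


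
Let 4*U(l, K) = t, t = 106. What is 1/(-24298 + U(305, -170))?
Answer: -2/48543 ≈ -4.1201e-5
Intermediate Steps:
U(l, K) = 53/2 (U(l, K) = (¼)*106 = 53/2)
1/(-24298 + U(305, -170)) = 1/(-24298 + 53/2) = 1/(-48543/2) = -2/48543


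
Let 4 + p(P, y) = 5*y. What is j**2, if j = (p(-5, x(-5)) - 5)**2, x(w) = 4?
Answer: 14641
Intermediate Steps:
p(P, y) = -4 + 5*y
j = 121 (j = ((-4 + 5*4) - 5)**2 = ((-4 + 20) - 5)**2 = (16 - 5)**2 = 11**2 = 121)
j**2 = 121**2 = 14641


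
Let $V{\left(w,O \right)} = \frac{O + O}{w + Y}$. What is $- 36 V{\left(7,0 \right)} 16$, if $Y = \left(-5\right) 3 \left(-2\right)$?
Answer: $0$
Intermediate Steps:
$Y = 30$ ($Y = \left(-15\right) \left(-2\right) = 30$)
$V{\left(w,O \right)} = \frac{2 O}{30 + w}$ ($V{\left(w,O \right)} = \frac{O + O}{w + 30} = \frac{2 O}{30 + w}$)
$- 36 V{\left(7,0 \right)} 16 = - 36 \cdot 2 \cdot 0 \frac{1}{30 + 7} \cdot 16 = - 36 \cdot 2 \cdot 0 \cdot \frac{1}{37} \cdot 16 = \left(-36\right) 0 \cdot 16 = 0 \cdot 16 = 0$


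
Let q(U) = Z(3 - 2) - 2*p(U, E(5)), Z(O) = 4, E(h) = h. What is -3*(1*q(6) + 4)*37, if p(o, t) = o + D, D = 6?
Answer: 1776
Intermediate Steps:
p(o, t) = 6 + o (p(o, t) = o + 6 = 6 + o)
q(U) = -8 - 2*U (q(U) = 4 - 2*(6 + U) = 4 + (-12 - 2*U) = -8 - 2*U)
-3*(1*q(6) + 4)*37 = -3*(1*(-8 - 2*6) + 4)*37 = -3*(1*(-8 - 12) + 4)*37 = -3*(1*(-20) + 4)*37 = -3*(-20 + 4)*37 = -3*(-16)*37 = 48*37 = 1776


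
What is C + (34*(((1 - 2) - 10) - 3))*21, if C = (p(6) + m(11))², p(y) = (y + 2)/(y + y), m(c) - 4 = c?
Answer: -87755/9 ≈ -9750.6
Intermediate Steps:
m(c) = 4 + c
p(y) = (2 + y)/(2*y) (p(y) = (2 + y)/((2*y)) = (2 + y)*(1/(2*y)) = (2 + y)/(2*y))
C = 2209/9 (C = ((½)*(2 + 6)/6 + (4 + 11))² = ((½)*(⅙)*8 + 15)² = (⅔ + 15)² = (47/3)² = 2209/9 ≈ 245.44)
C + (34*(((1 - 2) - 10) - 3))*21 = 2209/9 + (34*(((1 - 2) - 10) - 3))*21 = 2209/9 + (34*((-1 - 10) - 3))*21 = 2209/9 + (34*(-11 - 3))*21 = 2209/9 + (34*(-14))*21 = 2209/9 - 476*21 = 2209/9 - 9996 = -87755/9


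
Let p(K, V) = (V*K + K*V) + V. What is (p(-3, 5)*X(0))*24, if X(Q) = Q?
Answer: 0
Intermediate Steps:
p(K, V) = V + 2*K*V (p(K, V) = (K*V + K*V) + V = 2*K*V + V = V + 2*K*V)
(p(-3, 5)*X(0))*24 = ((5*(1 + 2*(-3)))*0)*24 = ((5*(1 - 6))*0)*24 = ((5*(-5))*0)*24 = -25*0*24 = 0*24 = 0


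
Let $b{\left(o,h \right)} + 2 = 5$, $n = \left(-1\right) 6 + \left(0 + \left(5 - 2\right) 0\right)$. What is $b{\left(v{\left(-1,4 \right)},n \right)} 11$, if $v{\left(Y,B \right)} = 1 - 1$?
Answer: $33$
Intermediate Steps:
$v{\left(Y,B \right)} = 0$
$n = -6$ ($n = -6 + \left(0 + \left(5 - 2\right) 0\right) = -6 + \left(0 + 3 \cdot 0\right) = -6 + \left(0 + 0\right) = -6 + 0 = -6$)
$b{\left(o,h \right)} = 3$ ($b{\left(o,h \right)} = -2 + 5 = 3$)
$b{\left(v{\left(-1,4 \right)},n \right)} 11 = 3 \cdot 11 = 33$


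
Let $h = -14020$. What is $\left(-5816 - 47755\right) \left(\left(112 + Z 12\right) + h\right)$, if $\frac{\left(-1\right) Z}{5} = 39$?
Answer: $870421608$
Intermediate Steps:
$Z = -195$ ($Z = \left(-5\right) 39 = -195$)
$\left(-5816 - 47755\right) \left(\left(112 + Z 12\right) + h\right) = \left(-5816 - 47755\right) \left(\left(112 - 2340\right) - 14020\right) = - 53571 \left(\left(112 - 2340\right) - 14020\right) = - 53571 \left(-2228 - 14020\right) = \left(-53571\right) \left(-16248\right) = 870421608$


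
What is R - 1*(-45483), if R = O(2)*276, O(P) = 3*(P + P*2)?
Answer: 50451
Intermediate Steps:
O(P) = 9*P (O(P) = 3*(P + 2*P) = 3*(3*P) = 9*P)
R = 4968 (R = (9*2)*276 = 18*276 = 4968)
R - 1*(-45483) = 4968 - 1*(-45483) = 4968 + 45483 = 50451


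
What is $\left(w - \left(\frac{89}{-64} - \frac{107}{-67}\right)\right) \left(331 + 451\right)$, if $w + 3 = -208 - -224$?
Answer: $\frac{21449869}{2144} \approx 10005.0$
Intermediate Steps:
$w = 13$ ($w = -3 - -16 = -3 + \left(-208 + 224\right) = -3 + 16 = 13$)
$\left(w - \left(\frac{89}{-64} - \frac{107}{-67}\right)\right) \left(331 + 451\right) = \left(13 - \left(\frac{89}{-64} - \frac{107}{-67}\right)\right) \left(331 + 451\right) = \left(13 - \left(89 \left(- \frac{1}{64}\right) - - \frac{107}{67}\right)\right) 782 = \left(13 - \left(- \frac{89}{64} + \frac{107}{67}\right)\right) 782 = \left(13 - \frac{885}{4288}\right) 782 = \frac{54859}{4288} \cdot 782 = \frac{21449869}{2144}$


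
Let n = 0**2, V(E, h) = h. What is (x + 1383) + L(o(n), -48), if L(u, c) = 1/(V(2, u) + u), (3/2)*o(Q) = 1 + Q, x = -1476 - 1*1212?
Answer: -5217/4 ≈ -1304.3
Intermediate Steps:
x = -2688 (x = -1476 - 1212 = -2688)
n = 0
o(Q) = 2/3 + 2*Q/3 (o(Q) = 2*(1 + Q)/3 = 2/3 + 2*Q/3)
L(u, c) = 1/(2*u) (L(u, c) = 1/(u + u) = 1/(2*u))
(x + 1383) + L(o(n), -48) = (-2688 + 1383) + 1/(2*(2/3 + (2/3)*0)) = -1305 + 1/(2*(2/3 + 0)) = -1305 + 1/(2*(2/3)) = -1305 + (1/2)*(3/2) = -1305 + 3/4 = -5217/4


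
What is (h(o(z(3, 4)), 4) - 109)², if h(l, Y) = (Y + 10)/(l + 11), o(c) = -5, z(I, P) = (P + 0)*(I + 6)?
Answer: 102400/9 ≈ 11378.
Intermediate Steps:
z(I, P) = P*(6 + I)
h(l, Y) = (10 + Y)/(11 + l)
(h(o(z(3, 4)), 4) - 109)² = ((10 + 4)/(11 - 5) - 109)² = (14/6 - 109)² = ((⅙)*14 - 109)² = (7/3 - 109)² = (-320/3)² = 102400/9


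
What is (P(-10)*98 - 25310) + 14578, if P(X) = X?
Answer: -11712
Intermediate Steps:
(P(-10)*98 - 25310) + 14578 = (-10*98 - 25310) + 14578 = (-980 - 25310) + 14578 = -26290 + 14578 = -11712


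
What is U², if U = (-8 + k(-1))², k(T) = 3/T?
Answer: 14641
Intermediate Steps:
U = 121 (U = (-8 + 3/(-1))² = (-8 + 3*(-1))² = (-8 - 3)² = (-11)² = 121)
U² = 121² = 14641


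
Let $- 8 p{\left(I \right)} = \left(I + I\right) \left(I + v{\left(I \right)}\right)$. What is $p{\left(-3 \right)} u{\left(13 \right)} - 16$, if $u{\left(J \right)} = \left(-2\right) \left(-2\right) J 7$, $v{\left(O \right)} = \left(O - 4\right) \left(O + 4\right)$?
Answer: $-2746$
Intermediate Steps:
$v{\left(O \right)} = \left(-4 + O\right) \left(4 + O\right)$
$u{\left(J \right)} = 28 J$ ($u{\left(J \right)} = 4 J 7 = 28 J$)
$p{\left(I \right)} = - \frac{I \left(-16 + I + I^{2}\right)}{4}$ ($p{\left(I \right)} = - \frac{\left(I + I\right) \left(I + \left(-16 + I^{2}\right)\right)}{8} = - \frac{2 I \left(-16 + I + I^{2}\right)}{8} = - \frac{I \left(-16 + I + I^{2}\right)}{4}$)
$p{\left(-3 \right)} u{\left(13 \right)} - 16 = \frac{1}{4} \left(-3\right) \left(16 - -3 - \left(-3\right)^{2}\right) 28 \cdot 13 - 16 = \frac{1}{4} \left(-3\right) \left(16 + 3 - 9\right) 364 - 16 = \frac{1}{4} \left(-3\right) 10 \cdot 364 - 16 = \left(- \frac{15}{2}\right) 364 - 16 = -2730 - 16 = -2746$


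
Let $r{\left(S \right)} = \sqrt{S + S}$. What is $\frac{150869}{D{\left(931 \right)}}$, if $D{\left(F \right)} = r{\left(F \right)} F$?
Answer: $\frac{150869 \sqrt{38}}{247646} \approx 3.7554$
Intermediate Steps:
$r{\left(S \right)} = \sqrt{2} \sqrt{S}$ ($r{\left(S \right)} = \sqrt{2 S} = \sqrt{2} \sqrt{S}$)
$D{\left(F \right)} = \sqrt{2} F^{\frac{3}{2}}$ ($D{\left(F \right)} = \sqrt{2} \sqrt{F} F = \sqrt{2} F^{\frac{3}{2}}$)
$\frac{150869}{D{\left(931 \right)}} = \frac{150869}{\sqrt{2} \cdot 931^{\frac{3}{2}}} = \frac{150869}{\sqrt{2} \cdot 6517 \sqrt{19}} = \frac{150869}{6517 \sqrt{38}} = 150869 \frac{\sqrt{38}}{247646} = \frac{150869 \sqrt{38}}{247646}$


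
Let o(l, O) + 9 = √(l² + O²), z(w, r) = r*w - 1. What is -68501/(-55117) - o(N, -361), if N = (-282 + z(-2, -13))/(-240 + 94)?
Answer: 564554/55117 - √2777988485/146 ≈ -350.76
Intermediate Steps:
z(w, r) = -1 + r*w
N = 257/146 (N = (-282 + (-1 - 13*(-2)))/(-240 + 94) = (-282 + (-1 + 26))/(-146) = (-282 + 25)*(-1/146) = -257*(-1/146) = 257/146 ≈ 1.7603)
o(l, O) = -9 + √(O² + l²) (o(l, O) = -9 + √(l² + O²) = -9 + √(O² + l²))
-68501/(-55117) - o(N, -361) = -68501/(-55117) - (-9 + √((-361)² + (257/146)²)) = -68501*(-1/55117) - (-9 + √(130321 + 66049/21316)) = 68501/55117 - (-9 + √(2777988485/21316)) = 68501/55117 - (-9 + √2777988485/146) = 68501/55117 + (9 - √2777988485/146) = 564554/55117 - √2777988485/146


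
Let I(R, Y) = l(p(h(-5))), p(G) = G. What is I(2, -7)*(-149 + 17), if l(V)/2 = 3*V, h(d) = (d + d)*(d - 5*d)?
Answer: 158400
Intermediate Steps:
h(d) = -8*d**2 (h(d) = (2*d)*(-4*d) = -8*d**2)
l(V) = 6*V (l(V) = 2*(3*V) = 6*V)
I(R, Y) = -1200 (I(R, Y) = 6*(-8*(-5)**2) = 6*(-8*25) = 6*(-200) = -1200)
I(2, -7)*(-149 + 17) = -1200*(-149 + 17) = -1200*(-132) = 158400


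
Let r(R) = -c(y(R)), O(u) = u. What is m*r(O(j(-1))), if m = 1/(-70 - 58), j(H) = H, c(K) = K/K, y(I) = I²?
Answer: 1/128 ≈ 0.0078125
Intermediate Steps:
c(K) = 1
m = -1/128 (m = 1/(-128) = -1/128 ≈ -0.0078125)
r(R) = -1 (r(R) = -1*1 = -1)
m*r(O(j(-1))) = -1/128*(-1) = 1/128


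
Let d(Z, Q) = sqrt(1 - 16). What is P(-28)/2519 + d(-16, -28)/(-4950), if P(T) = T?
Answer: -28/2519 - I*sqrt(15)/4950 ≈ -0.011116 - 0.00078242*I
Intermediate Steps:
d(Z, Q) = I*sqrt(15) (d(Z, Q) = sqrt(-15) = I*sqrt(15))
P(-28)/2519 + d(-16, -28)/(-4950) = -28/2519 + (I*sqrt(15))/(-4950) = -28*1/2519 + (I*sqrt(15))*(-1/4950) = -28/2519 - I*sqrt(15)/4950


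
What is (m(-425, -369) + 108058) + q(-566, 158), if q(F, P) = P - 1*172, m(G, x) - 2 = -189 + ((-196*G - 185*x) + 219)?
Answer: 259641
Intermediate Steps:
m(G, x) = 32 - 196*G - 185*x (m(G, x) = 2 + (-189 + ((-196*G - 185*x) + 219)) = 2 + (-189 + (219 - 196*G - 185*x)) = 2 + (30 - 196*G - 185*x) = 32 - 196*G - 185*x)
q(F, P) = -172 + P (q(F, P) = P - 172 = -172 + P)
(m(-425, -369) + 108058) + q(-566, 158) = ((32 - 196*(-425) - 185*(-369)) + 108058) + (-172 + 158) = ((32 + 83300 + 68265) + 108058) - 14 = (151597 + 108058) - 14 = 259655 - 14 = 259641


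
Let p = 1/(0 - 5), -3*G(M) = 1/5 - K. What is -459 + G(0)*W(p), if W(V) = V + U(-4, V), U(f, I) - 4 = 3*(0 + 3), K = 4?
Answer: -33209/75 ≈ -442.79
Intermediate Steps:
U(f, I) = 13 (U(f, I) = 4 + 3*(0 + 3) = 4 + 3*3 = 4 + 9 = 13)
G(M) = 19/15 (G(M) = -(1/5 - 1*4)/3 = -(⅕ - 4)/3 = -⅓*(-19/5) = 19/15)
p = -⅕ (p = 1/(-5) = -⅕ ≈ -0.20000)
W(V) = 13 + V (W(V) = V + 13 = 13 + V)
-459 + G(0)*W(p) = -459 + 19*(13 - ⅕)/15 = -459 + (19/15)*(64/5) = -459 + 1216/75 = -33209/75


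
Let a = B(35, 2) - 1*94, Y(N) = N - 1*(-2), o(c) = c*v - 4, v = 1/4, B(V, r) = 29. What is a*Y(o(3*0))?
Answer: 130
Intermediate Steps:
v = 1/4 ≈ 0.25000
o(c) = -4 + c/4 (o(c) = c*(1/4) - 4 = c/4 - 4 = -4 + c/4)
Y(N) = 2 + N (Y(N) = N + 2 = 2 + N)
a = -65 (a = 29 - 1*94 = 29 - 94 = -65)
a*Y(o(3*0)) = -65*(2 + (-4 + (3*0)/4)) = -65*(2 + (-4 + (1/4)*0)) = -65*(2 + (-4 + 0)) = -65*(2 - 4) = -65*(-2) = 130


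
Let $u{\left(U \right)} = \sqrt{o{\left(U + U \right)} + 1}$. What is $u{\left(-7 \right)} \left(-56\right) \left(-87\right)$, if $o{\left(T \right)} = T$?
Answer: $4872 i \sqrt{13} \approx 17566.0 i$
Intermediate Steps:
$u{\left(U \right)} = \sqrt{1 + 2 U}$ ($u{\left(U \right)} = \sqrt{\left(U + U\right) + 1} = \sqrt{2 U + 1} = \sqrt{1 + 2 U}$)
$u{\left(-7 \right)} \left(-56\right) \left(-87\right) = \sqrt{1 + 2 \left(-7\right)} \left(-56\right) \left(-87\right) = \sqrt{1 - 14} \left(-56\right) \left(-87\right) = \sqrt{-13} \left(-56\right) \left(-87\right) = i \sqrt{13} \left(-56\right) \left(-87\right) = - 56 i \sqrt{13} \left(-87\right) = 4872 i \sqrt{13}$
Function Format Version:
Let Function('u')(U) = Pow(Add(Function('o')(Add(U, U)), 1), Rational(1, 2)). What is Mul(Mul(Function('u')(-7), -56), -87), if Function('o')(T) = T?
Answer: Mul(4872, I, Pow(13, Rational(1, 2))) ≈ Mul(17566., I)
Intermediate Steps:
Function('u')(U) = Pow(Add(1, Mul(2, U)), Rational(1, 2)) (Function('u')(U) = Pow(Add(Add(U, U), 1), Rational(1, 2)) = Pow(Add(Mul(2, U), 1), Rational(1, 2)) = Pow(Add(1, Mul(2, U)), Rational(1, 2)))
Mul(Mul(Function('u')(-7), -56), -87) = Mul(Mul(Pow(Add(1, Mul(2, -7)), Rational(1, 2)), -56), -87) = Mul(Mul(Pow(Add(1, -14), Rational(1, 2)), -56), -87) = Mul(Mul(Pow(-13, Rational(1, 2)), -56), -87) = Mul(Mul(Mul(I, Pow(13, Rational(1, 2))), -56), -87) = Mul(Mul(-56, I, Pow(13, Rational(1, 2))), -87) = Mul(4872, I, Pow(13, Rational(1, 2)))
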